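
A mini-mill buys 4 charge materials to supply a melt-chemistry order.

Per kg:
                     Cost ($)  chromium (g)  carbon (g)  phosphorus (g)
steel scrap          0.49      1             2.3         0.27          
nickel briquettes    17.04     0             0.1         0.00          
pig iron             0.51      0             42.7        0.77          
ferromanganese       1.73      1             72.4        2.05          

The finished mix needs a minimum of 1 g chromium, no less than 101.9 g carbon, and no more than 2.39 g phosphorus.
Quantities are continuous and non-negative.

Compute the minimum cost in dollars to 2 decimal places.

$1.68

Let x1 = kg of steel scrap, x2 = kg of nickel briquettes, x3 = kg of pig iron, x4 = kg of ferromanganese.
Minimise 0.49x1 + 17.04x2 + 0.51x3 + 1.73x4 s.t.:
  1x1 + 1x4 ≥ 1   (chromium)
  2.3x1 + 0.1x2 + 42.7x3 + 72.4x4 ≥ 101.9   (carbon)
  0.27x1 + 0.77x3 + 2.05x4 ≤ 2.39   (phosphorus)
  x1, x2, x3, x4 ≥ 0.
The minimum-cost mix takes nothing from nickel briquettes, ferromanganese — only steel scrap, pig iron. Binding constraints: chromium and carbon.
Solving gives x1 = 1, x3 = 2.333.
Cost = 0.49·1 + 0.51·2.333 = 1.6798.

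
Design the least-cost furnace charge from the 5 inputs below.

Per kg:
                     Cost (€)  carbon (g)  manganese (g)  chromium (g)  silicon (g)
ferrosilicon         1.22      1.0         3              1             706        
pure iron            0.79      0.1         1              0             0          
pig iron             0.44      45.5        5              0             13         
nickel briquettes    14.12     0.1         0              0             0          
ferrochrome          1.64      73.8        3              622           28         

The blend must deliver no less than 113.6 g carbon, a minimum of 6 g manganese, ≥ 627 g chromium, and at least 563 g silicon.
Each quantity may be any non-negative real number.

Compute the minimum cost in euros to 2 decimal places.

Let x1 = kg of ferrosilicon, x2 = kg of pure iron, x3 = kg of pig iron, x4 = kg of nickel briquettes, x5 = kg of ferrochrome.
Minimize 1.22x1 + 0.79x2 + 0.44x3 + 14.12x4 + 1.64x5 subject to:
  1x1 + 0.1x2 + 45.5x3 + 0.1x4 + 73.8x5 ≥ 113.6   (carbon)
  3x1 + 1x2 + 5x3 + 3x5 ≥ 6   (manganese)
  1x1 + 622x5 ≥ 627   (chromium)
  706x1 + 13x3 + 28x5 ≥ 563   (silicon)
  x1, x2, x3, x4, x5 ≥ 0.
The minimum-cost mix takes nothing from pure iron, nickel briquettes — only ferrosilicon, pig iron, ferrochrome. Binding constraints: carbon, chromium, silicon.
So ferrosilicon = 0.7419 kg, pig iron = 0.8473 kg, ferrochrome = 1.007 kg.
Total cost: 1.22·0.7419 + 0.44·0.8473 + 1.64·1.007 = 2.9294.

€2.93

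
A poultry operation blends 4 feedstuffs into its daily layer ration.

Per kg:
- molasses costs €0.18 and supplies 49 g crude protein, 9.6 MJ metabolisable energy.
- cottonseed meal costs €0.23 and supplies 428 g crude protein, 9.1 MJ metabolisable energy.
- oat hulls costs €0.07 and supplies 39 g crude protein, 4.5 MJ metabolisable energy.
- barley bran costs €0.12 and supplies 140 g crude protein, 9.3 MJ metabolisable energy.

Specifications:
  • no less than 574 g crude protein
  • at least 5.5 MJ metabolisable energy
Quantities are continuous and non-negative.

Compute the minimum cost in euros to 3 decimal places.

Let x1 = kg of molasses, x2 = kg of cottonseed meal, x3 = kg of oat hulls, x4 = kg of barley bran.
min 0.18x1 + 0.23x2 + 0.07x3 + 0.12x4 with:
  49x1 + 428x2 + 39x3 + 140x4 ≥ 574   (crude protein)
  9.6x1 + 9.1x2 + 4.5x3 + 9.3x4 ≥ 5.5   (metabolisable energy)
  x1, x2, x3, x4 ≥ 0.
At the optimum only cottonseed meal is positive (molasses, oat hulls, barley bran = 0). Binding constraint: crude protein.
Optimal quantities: cottonseed meal = 1.341 kg.
Cost = 0.23·1.341 = 0.30843.

€0.308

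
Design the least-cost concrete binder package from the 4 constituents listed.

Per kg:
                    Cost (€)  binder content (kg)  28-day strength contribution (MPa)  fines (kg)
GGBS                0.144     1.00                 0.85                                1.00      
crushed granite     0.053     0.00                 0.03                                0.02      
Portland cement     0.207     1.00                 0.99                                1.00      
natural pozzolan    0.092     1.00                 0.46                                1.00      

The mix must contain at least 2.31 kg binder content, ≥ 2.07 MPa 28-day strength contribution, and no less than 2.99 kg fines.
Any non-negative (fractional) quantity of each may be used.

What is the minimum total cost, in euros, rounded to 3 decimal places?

€0.368

Let x1 = kg of GGBS, x2 = kg of crushed granite, x3 = kg of Portland cement, x4 = kg of natural pozzolan.
min 0.144x1 + 0.053x2 + 0.207x3 + 0.092x4 s.t.:
  1x1 + 1x3 + 1x4 ≥ 2.31   (binder content)
  0.85x1 + 0.03x2 + 0.99x3 + 0.46x4 ≥ 2.07   (28-day strength contribution)
  1x1 + 0.02x2 + 1x3 + 1x4 ≥ 2.99   (fines)
  x1, x2, x3, x4 ≥ 0.
The minimum-cost mix takes nothing from crushed granite, Portland cement — only GGBS, natural pozzolan. The 28-day strength contribution and fines requirements are met with equality.
Solving gives x1 = 1.781, x4 = 1.209.
Objective = 0.144·1.781 + 0.092·1.209 = 0.36769.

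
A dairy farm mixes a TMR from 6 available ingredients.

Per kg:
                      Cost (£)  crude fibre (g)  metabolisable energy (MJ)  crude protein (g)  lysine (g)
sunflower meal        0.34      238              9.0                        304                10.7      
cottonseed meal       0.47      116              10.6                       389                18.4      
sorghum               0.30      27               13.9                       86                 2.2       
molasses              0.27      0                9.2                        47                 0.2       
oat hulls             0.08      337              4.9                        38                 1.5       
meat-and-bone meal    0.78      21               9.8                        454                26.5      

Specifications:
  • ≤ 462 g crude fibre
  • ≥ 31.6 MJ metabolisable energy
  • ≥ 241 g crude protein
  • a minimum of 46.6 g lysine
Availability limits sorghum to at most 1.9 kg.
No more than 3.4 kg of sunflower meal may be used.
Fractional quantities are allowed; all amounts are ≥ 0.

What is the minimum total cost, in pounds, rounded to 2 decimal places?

This is a linear program. Let x1 = kg of sunflower meal, x2 = kg of cottonseed meal, x3 = kg of sorghum, x4 = kg of molasses, x5 = kg of oat hulls, x6 = kg of meat-and-bone meal.
Minimize 0.34x1 + 0.47x2 + 0.3x3 + 0.27x4 + 0.08x5 + 0.78x6 with:
  238x1 + 116x2 + 27x3 + 337x5 + 21x6 ≤ 462   (crude fibre)
  9x1 + 10.6x2 + 13.9x3 + 9.2x4 + 4.9x5 + 9.8x6 ≥ 31.6   (metabolisable energy)
  304x1 + 389x2 + 86x3 + 47x4 + 38x5 + 454x6 ≥ 241   (crude protein)
  10.7x1 + 18.4x2 + 2.2x3 + 0.2x4 + 1.5x5 + 26.5x6 ≥ 46.6   (lysine)
  x3 ≤ 1.9
  x1 ≤ 3.4
  x1, x2, x3, x4, x5, x6 ≥ 0.
The minimum-cost mix takes nothing from sunflower meal, molasses, meat-and-bone meal — only cottonseed meal, sorghum, oat hulls. The crude fibre, metabolisable energy, lysine requirements are met with equality.
That vertex is x2 = 2.466, x3 = 0.215, x5 = 0.505.
Total cost: 0.47·2.466 + 0.3·0.215 + 0.08·0.505 = 1.2639.

£1.26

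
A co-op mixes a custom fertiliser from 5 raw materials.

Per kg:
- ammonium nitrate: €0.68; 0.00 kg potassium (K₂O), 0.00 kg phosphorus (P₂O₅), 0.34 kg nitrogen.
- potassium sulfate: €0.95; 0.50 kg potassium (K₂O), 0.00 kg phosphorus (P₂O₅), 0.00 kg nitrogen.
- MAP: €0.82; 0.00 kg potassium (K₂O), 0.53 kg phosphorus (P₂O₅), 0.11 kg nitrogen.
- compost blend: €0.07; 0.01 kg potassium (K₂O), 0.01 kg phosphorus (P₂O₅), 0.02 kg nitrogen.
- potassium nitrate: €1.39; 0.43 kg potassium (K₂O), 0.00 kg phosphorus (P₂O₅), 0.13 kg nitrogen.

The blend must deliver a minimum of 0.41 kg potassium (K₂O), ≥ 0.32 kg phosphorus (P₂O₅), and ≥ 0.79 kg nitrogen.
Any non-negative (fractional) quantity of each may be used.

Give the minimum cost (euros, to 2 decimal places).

This is a linear program. Let x1 = kg of ammonium nitrate, x2 = kg of potassium sulfate, x3 = kg of MAP, x4 = kg of compost blend, x5 = kg of potassium nitrate.
min 0.68x1 + 0.95x2 + 0.82x3 + 0.07x4 + 1.39x5 with:
  0.5x2 + 0.01x4 + 0.43x5 ≥ 0.41   (potassium (K₂O))
  0.53x3 + 0.01x4 ≥ 0.32   (phosphorus (P₂O₅))
  0.34x1 + 0.11x3 + 0.02x4 + 0.13x5 ≥ 0.79   (nitrogen)
  x1, x2, x3, x4, x5 ≥ 0.
The optimal basis is {ammonium nitrate, potassium sulfate, compost blend}; MAP, potassium nitrate drop out. There the potassium (K₂O), phosphorus (P₂O₅), nitrogen constraints are tight.
So ammonium nitrate = 0.4412 kg, potassium sulfate = 0.18 kg, compost blend = 32 kg.
Cost = 0.68·0.4412 + 0.95·0.18 + 0.07·32 = 2.7110.

€2.71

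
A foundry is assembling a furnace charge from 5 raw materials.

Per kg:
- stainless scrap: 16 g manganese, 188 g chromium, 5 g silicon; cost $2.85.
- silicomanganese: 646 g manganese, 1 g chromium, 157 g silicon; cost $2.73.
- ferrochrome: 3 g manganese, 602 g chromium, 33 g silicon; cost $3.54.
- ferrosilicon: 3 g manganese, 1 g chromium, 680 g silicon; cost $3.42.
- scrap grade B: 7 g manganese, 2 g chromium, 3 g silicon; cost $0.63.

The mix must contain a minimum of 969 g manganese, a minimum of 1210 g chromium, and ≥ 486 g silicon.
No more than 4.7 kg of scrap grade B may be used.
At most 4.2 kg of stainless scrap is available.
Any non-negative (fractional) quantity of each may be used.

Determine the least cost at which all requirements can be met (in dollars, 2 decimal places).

Let x1 = kg of stainless scrap, x2 = kg of silicomanganese, x3 = kg of ferrochrome, x4 = kg of ferrosilicon, x5 = kg of scrap grade B.
min 2.85x1 + 2.73x2 + 3.54x3 + 3.42x4 + 0.63x5 with:
  16x1 + 646x2 + 3x3 + 3x4 + 7x5 ≥ 969   (manganese)
  188x1 + 1x2 + 602x3 + 1x4 + 2x5 ≥ 1210   (chromium)
  5x1 + 157x2 + 33x3 + 680x4 + 3x5 ≥ 486   (silicon)
  x5 ≤ 4.7
  x1 ≤ 4.2
  x1, x2, x3, x4, x5 ≥ 0.
At the optimum only silicomanganese, ferrochrome, ferrosilicon are positive (stainless scrap, scrap grade B = 0). Binding constraints: manganese, chromium, silicon.
Optimal quantities: silicomanganese = 1.4894 kg, ferrochrome = 2.007 kg, ferrosilicon = 0.27343 kg.
Total cost: 2.73·1.4894 + 3.54·2.007 + 3.42·0.27343 = 12.1060.

$12.11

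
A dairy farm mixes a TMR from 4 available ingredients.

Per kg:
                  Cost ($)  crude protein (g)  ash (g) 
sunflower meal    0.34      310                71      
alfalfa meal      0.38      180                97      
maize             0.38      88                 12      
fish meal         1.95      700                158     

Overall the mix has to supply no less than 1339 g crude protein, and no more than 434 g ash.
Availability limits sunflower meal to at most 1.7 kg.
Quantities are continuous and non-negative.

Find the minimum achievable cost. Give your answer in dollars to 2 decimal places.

$2.56

Let x1 = kg of sunflower meal, x2 = kg of alfalfa meal, x3 = kg of maize, x4 = kg of fish meal.
min 0.34x1 + 0.38x2 + 0.38x3 + 1.95x4 with:
  310x1 + 180x2 + 88x3 + 700x4 ≥ 1339   (crude protein)
  71x1 + 97x2 + 12x3 + 158x4 ≤ 434   (ash)
  x1 ≤ 1.7
  x1, x2, x3, x4 ≥ 0.
At the optimum only sunflower meal, alfalfa meal, fish meal are positive (maize = 0). The crude protein, ash, the sunflower meal cap requirements are met with equality.
So sunflower meal = 1.7 kg, alfalfa meal = 2.306 kg, fish meal = 0.5669 kg.
Cost = 0.34·1.7 + 0.38·2.306 + 1.95·0.5669 = 2.5597.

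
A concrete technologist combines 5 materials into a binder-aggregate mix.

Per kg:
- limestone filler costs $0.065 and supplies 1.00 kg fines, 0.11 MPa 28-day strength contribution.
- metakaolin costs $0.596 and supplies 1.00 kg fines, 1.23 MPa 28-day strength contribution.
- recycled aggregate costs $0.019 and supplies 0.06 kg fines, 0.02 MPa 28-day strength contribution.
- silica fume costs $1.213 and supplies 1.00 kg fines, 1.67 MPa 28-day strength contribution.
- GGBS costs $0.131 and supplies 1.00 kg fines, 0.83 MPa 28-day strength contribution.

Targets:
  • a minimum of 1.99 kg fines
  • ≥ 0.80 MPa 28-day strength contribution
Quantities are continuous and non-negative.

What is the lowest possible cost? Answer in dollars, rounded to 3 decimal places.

$0.183

This is a linear program. Let x1 = kg of limestone filler, x2 = kg of metakaolin, x3 = kg of recycled aggregate, x4 = kg of silica fume, x5 = kg of GGBS.
Minimise 0.065x1 + 0.596x2 + 0.019x3 + 1.213x4 + 0.131x5 subject to:
  1x1 + 1x2 + 0.06x3 + 1x4 + 1x5 ≥ 1.99   (fines)
  0.11x1 + 1.23x2 + 0.02x3 + 1.67x4 + 0.83x5 ≥ 0.8   (28-day strength contribution)
  x1, x2, x3, x4, x5 ≥ 0.
At the optimum only limestone filler, GGBS are positive (metakaolin, recycled aggregate, silica fume = 0). The fines and 28-day strength contribution requirements are met with equality.
That vertex is x1 = 1.183, x5 = 0.8071.
Total cost: 0.065·1.183 + 0.131·0.8071 = 0.18263.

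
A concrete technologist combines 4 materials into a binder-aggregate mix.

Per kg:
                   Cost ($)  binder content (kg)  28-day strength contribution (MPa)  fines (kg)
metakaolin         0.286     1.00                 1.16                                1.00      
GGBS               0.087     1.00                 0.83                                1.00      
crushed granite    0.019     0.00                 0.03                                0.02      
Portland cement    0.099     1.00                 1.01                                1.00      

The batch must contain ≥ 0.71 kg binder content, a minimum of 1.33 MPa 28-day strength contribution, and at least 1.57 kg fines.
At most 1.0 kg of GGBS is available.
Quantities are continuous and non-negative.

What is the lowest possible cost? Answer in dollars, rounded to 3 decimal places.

Let x1 = kg of metakaolin, x2 = kg of GGBS, x3 = kg of crushed granite, x4 = kg of Portland cement.
Minimise 0.286x1 + 0.087x2 + 0.019x3 + 0.099x4 s.t.:
  1x1 + 1x2 + 1x4 ≥ 0.71   (binder content)
  1.16x1 + 0.83x2 + 0.03x3 + 1.01x4 ≥ 1.33   (28-day strength contribution)
  1x1 + 1x2 + 0.02x3 + 1x4 ≥ 1.57   (fines)
  x2 ≤ 1
  x1, x2, x3, x4 ≥ 0.
At the optimum only GGBS, Portland cement are positive (metakaolin, crushed granite = 0). There the fines and the GGBS cap constraints are tight.
Solving gives x2 = 1, x4 = 0.57.
Objective = 0.087·1 + 0.099·0.57 = 0.14343.

$0.143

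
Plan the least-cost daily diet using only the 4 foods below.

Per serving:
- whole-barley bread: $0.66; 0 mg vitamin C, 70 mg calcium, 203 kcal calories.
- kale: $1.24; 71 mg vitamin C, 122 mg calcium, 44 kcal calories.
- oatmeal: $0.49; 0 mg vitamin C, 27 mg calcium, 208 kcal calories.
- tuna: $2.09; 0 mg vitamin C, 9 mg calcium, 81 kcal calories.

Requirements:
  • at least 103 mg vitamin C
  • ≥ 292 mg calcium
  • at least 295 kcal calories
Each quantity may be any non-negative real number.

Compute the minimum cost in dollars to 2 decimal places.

Let x1 = servings of whole-barley bread, x2 = servings of kale, x3 = servings of oatmeal, x4 = servings of tuna.
min 0.66x1 + 1.24x2 + 0.49x3 + 2.09x4 subject to:
  71x2 ≥ 103   (vitamin C)
  70x1 + 122x2 + 27x3 + 9x4 ≥ 292   (calcium)
  203x1 + 44x2 + 208x3 + 81x4 ≥ 295   (calories)
  x1, x2, x3, x4 ≥ 0.
The cheapest feasible vertex uses only whole-barley bread, kale; oatmeal, tuna are not used. There the vitamin C and calcium constraints are tight.
That vertex is x1 = 1.643, x2 = 1.451.
Cost = 0.66·1.643 + 1.24·1.451 = 2.8836.

$2.88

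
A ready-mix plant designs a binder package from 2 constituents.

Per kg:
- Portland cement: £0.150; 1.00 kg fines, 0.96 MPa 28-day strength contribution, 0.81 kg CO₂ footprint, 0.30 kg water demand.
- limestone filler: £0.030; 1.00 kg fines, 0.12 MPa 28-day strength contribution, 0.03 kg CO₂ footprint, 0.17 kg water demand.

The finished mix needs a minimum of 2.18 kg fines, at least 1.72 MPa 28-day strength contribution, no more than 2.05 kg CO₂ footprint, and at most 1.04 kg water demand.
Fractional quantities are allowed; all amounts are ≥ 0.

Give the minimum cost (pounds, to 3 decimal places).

Let x1 = kg of Portland cement, x2 = kg of limestone filler.
Minimise 0.15x1 + 0.03x2 subject to:
  1x1 + 1x2 ≥ 2.18   (fines)
  0.96x1 + 0.12x2 ≥ 1.72   (28-day strength contribution)
  0.81x1 + 0.03x2 ≤ 2.05   (CO₂ footprint)
  0.3x1 + 0.17x2 ≤ 1.04   (water demand)
  x1, x2 ≥ 0.
Both inputs are positive at the optimum. The fines and 28-day strength contribution requirements are met with equality.
Optimal quantities: Portland cement = 1.736 kg, limestone filler = 0.4438 kg.
Cost = 0.15·1.736 + 0.03·0.4438 = 0.27371.

£0.274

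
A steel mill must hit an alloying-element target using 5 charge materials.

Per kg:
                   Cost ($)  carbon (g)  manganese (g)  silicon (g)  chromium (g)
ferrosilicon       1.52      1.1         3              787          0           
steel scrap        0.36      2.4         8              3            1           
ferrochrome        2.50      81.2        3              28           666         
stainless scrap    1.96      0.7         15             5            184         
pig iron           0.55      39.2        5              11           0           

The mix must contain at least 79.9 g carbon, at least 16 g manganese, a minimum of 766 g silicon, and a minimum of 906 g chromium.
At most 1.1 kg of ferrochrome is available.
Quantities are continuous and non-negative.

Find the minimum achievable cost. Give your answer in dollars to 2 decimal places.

$6.01

Let x1 = kg of ferrosilicon, x2 = kg of steel scrap, x3 = kg of ferrochrome, x4 = kg of stainless scrap, x5 = kg of pig iron.
min 1.52x1 + 0.36x2 + 2.5x3 + 1.96x4 + 0.55x5 subject to:
  1.1x1 + 2.4x2 + 81.2x3 + 0.7x4 + 39.2x5 ≥ 79.9   (carbon)
  3x1 + 8x2 + 3x3 + 15x4 + 5x5 ≥ 16   (manganese)
  787x1 + 3x2 + 28x3 + 5x4 + 11x5 ≥ 766   (silicon)
  1x2 + 666x3 + 184x4 ≥ 906   (chromium)
  x3 ≤ 1.1
  x1, x2, x3, x4, x5 ≥ 0.
The minimum-cost mix takes nothing from steel scrap, pig iron — only ferrosilicon, ferrochrome, stainless scrap. The silicon, chromium, the ferrochrome cap requirements are met with equality.
So ferrosilicon = 0.9282 kg, ferrochrome = 1.1 kg, stainless scrap = 0.9424 kg.
Hence cost = 1.52·0.9282 + 2.5·1.1 + 1.96·0.9424 = $6.0080.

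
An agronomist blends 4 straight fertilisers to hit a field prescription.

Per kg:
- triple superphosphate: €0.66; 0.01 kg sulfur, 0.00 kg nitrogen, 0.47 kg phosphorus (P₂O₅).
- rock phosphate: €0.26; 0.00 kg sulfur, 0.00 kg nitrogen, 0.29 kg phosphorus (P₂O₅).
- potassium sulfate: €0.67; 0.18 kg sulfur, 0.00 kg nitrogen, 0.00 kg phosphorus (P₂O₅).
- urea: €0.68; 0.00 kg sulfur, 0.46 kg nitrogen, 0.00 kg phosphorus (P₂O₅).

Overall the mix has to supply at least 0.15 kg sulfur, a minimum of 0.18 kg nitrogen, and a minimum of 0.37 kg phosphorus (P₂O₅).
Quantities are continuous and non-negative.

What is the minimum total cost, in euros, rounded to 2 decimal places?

€1.16

Let x1 = kg of triple superphosphate, x2 = kg of rock phosphate, x3 = kg of potassium sulfate, x4 = kg of urea.
min 0.66x1 + 0.26x2 + 0.67x3 + 0.68x4 subject to:
  0.01x1 + 0.18x3 ≥ 0.15   (sulfur)
  0.46x4 ≥ 0.18   (nitrogen)
  0.47x1 + 0.29x2 ≥ 0.37   (phosphorus (P₂O₅))
  x1, x2, x3, x4 ≥ 0.
The cheapest feasible vertex uses only rock phosphate, potassium sulfate, urea; triple superphosphate is not used. There the sulfur, nitrogen, phosphorus (P₂O₅) constraints are tight.
Solving gives x2 = 1.276, x3 = 0.8333, x4 = 0.3913.
Objective = 0.26·1.276 + 0.67·0.8333 + 0.68·0.3913 = 1.1562.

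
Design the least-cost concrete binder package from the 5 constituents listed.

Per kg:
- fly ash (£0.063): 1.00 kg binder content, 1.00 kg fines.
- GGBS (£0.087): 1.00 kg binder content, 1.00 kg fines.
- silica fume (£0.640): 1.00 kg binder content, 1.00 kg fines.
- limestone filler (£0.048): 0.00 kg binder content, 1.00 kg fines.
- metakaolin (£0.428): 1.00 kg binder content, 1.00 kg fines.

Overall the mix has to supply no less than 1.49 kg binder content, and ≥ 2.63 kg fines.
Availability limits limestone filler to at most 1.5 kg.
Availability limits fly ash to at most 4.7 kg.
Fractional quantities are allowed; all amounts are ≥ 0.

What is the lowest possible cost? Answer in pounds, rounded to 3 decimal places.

Treat it as an LP. Let x1 = kg of fly ash, x2 = kg of GGBS, x3 = kg of silica fume, x4 = kg of limestone filler, x5 = kg of metakaolin.
Minimize 0.063x1 + 0.087x2 + 0.64x3 + 0.048x4 + 0.428x5 with:
  1x1 + 1x2 + 1x3 + 1x5 ≥ 1.49   (binder content)
  1x1 + 1x2 + 1x3 + 1x4 + 1x5 ≥ 2.63   (fines)
  x4 ≤ 1.5
  x1 ≤ 4.7
  x1, x2, x3, x4, x5 ≥ 0.
At the optimum only fly ash, limestone filler are positive (GGBS, silica fume, metakaolin = 0). The binder content and fines requirements are met with equality.
Solving gives x1 = 1.49, x4 = 1.14.
Objective = 0.063·1.49 + 0.048·1.14 = 0.14859.

£0.149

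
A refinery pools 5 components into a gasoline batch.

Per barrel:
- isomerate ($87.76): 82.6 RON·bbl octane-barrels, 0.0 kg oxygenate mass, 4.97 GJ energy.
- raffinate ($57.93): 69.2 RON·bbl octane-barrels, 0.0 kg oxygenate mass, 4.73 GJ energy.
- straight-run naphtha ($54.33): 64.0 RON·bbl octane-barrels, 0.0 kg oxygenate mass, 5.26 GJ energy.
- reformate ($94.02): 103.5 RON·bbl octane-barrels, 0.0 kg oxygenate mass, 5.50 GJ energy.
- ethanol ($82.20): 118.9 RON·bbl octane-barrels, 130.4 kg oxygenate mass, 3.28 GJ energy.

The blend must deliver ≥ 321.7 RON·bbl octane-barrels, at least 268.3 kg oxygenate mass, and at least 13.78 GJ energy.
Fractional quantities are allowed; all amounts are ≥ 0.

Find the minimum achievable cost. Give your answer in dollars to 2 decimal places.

Treat it as an LP. Let x1 = barrels of isomerate, x2 = barrels of raffinate, x3 = barrels of straight-run naphtha, x4 = barrels of reformate, x5 = barrels of ethanol.
Minimize 87.76x1 + 57.93x2 + 54.33x3 + 94.02x4 + 82.2x5 s.t.:
  82.6x1 + 69.2x2 + 64x3 + 103.5x4 + 118.9x5 ≥ 321.7   (octane-barrels)
  130.4x5 ≥ 268.3   (oxygenate mass)
  4.97x1 + 4.73x2 + 5.26x3 + 5.5x4 + 3.28x5 ≥ 13.78   (energy)
  x1, x2, x3, x4, x5 ≥ 0.
At the optimum only straight-run naphtha, ethanol are positive (isomerate, raffinate, reformate = 0). There the oxygenate mass and energy constraints are tight.
Solving gives x3 = 1.3368, x5 = 2.0575.
Hence cost = 54.33·1.3368 + 82.2·2.0575 = $241.7548.

$241.75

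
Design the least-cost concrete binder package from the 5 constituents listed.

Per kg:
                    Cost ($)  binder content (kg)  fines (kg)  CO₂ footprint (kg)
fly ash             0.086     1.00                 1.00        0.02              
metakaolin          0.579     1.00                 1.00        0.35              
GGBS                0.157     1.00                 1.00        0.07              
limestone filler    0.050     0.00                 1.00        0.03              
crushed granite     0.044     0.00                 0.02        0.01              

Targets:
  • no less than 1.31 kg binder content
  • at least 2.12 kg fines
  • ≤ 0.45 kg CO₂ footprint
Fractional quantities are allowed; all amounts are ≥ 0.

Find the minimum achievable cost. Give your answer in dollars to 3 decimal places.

Let x1 = kg of fly ash, x2 = kg of metakaolin, x3 = kg of GGBS, x4 = kg of limestone filler, x5 = kg of crushed granite.
Minimise 0.086x1 + 0.579x2 + 0.157x3 + 0.05x4 + 0.044x5 s.t.:
  1x1 + 1x2 + 1x3 ≥ 1.31   (binder content)
  1x1 + 1x2 + 1x3 + 1x4 + 0.02x5 ≥ 2.12   (fines)
  0.02x1 + 0.35x2 + 0.07x3 + 0.03x4 + 0.01x5 ≤ 0.45   (CO₂ footprint)
  x1, x2, x3, x4, x5 ≥ 0.
The minimum-cost mix takes nothing from metakaolin, GGBS, crushed granite — only fly ash, limestone filler. Binding constraints: binder content and fines.
So fly ash = 1.31 kg, limestone filler = 0.81 kg.
Total cost: 0.086·1.31 + 0.05·0.81 = 0.15316.

$0.153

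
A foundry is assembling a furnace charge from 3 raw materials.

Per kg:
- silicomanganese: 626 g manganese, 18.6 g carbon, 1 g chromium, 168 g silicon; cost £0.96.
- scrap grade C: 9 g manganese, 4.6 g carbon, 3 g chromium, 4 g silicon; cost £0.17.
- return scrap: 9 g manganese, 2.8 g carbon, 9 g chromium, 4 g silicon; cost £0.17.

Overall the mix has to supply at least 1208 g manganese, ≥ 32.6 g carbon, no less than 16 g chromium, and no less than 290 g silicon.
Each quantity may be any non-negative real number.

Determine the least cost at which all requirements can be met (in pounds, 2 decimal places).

£2.10

Set it up as a linear program. Let x1 = kg of silicomanganese, x2 = kg of scrap grade C, x3 = kg of return scrap.
Minimize 0.96x1 + 0.17x2 + 0.17x3 subject to:
  626x1 + 9x2 + 9x3 ≥ 1208   (manganese)
  18.6x1 + 4.6x2 + 2.8x3 ≥ 32.6   (carbon)
  1x1 + 3x2 + 9x3 ≥ 16   (chromium)
  168x1 + 4x2 + 4x3 ≥ 290   (silicon)
  x1, x2, x3 ≥ 0.
The minimum-cost mix takes nothing from scrap grade C — only silicomanganese, return scrap. The manganese and chromium requirements are met with equality.
Solving gives x1 = 1.907, x3 = 1.566.
Cost = 0.96·1.907 + 0.17·1.566 = 2.0969.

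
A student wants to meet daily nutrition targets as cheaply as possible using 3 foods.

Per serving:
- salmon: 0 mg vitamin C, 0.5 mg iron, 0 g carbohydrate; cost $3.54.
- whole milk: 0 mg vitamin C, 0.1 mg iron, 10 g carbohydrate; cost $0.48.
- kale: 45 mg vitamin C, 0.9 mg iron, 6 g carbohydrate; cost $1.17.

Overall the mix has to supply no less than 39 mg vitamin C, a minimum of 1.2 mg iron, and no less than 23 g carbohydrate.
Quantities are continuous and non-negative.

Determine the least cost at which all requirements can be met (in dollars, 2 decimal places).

$2.12

Set it up as a linear program. Let x1 = servings of salmon, x2 = servings of whole milk, x3 = servings of kale.
Minimize 3.54x1 + 0.48x2 + 1.17x3 subject to:
  45x3 ≥ 39   (vitamin C)
  0.5x1 + 0.1x2 + 0.9x3 ≥ 1.2   (iron)
  10x2 + 6x3 ≥ 23   (carbohydrate)
  x1, x2, x3 ≥ 0.
The cheapest feasible vertex uses only whole milk, kale; salmon is not used. The iron and carbohydrate requirements are met with equality.
So whole milk = 1.607 servings, kale = 1.155 servings.
Cost = 0.48·1.607 + 1.17·1.155 = 2.1227.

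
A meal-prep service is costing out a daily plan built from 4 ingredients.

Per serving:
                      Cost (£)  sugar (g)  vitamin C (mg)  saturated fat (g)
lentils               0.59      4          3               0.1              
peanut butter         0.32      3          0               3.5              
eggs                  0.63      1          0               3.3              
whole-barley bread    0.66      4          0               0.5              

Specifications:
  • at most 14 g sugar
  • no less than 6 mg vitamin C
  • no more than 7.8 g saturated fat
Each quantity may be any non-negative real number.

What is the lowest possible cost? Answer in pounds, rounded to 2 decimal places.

Let x1 = servings of lentils, x2 = servings of peanut butter, x3 = servings of eggs, x4 = servings of whole-barley bread.
Minimize 0.59x1 + 0.32x2 + 0.63x3 + 0.66x4 with:
  4x1 + 3x2 + 1x3 + 4x4 ≤ 14   (sugar)
  3x1 ≥ 6   (vitamin C)
  0.1x1 + 3.5x2 + 3.3x3 + 0.5x4 ≤ 7.8   (saturated fat)
  x1, x2, x3, x4 ≥ 0.
The cheapest feasible vertex uses only lentils; peanut butter, eggs, whole-barley bread are not used. The vitamin C requirement is met with equality.
Optimal quantities: lentils = 2 servings.
Total cost: 0.59·2 = 1.1800.

£1.18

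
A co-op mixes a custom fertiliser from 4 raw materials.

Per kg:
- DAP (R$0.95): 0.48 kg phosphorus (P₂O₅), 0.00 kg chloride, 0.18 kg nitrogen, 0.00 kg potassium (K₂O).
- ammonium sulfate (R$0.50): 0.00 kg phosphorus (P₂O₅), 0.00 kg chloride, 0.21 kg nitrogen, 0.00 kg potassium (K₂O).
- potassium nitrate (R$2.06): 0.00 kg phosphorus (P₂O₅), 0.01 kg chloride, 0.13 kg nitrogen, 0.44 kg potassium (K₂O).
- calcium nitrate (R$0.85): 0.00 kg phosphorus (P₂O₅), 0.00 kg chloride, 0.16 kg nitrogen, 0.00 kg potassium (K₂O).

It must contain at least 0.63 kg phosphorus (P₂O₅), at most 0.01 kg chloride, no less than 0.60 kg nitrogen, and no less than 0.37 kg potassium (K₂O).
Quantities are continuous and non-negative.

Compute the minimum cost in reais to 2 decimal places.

R$3.58

Let x1 = kg of DAP, x2 = kg of ammonium sulfate, x3 = kg of potassium nitrate, x4 = kg of calcium nitrate.
Minimise 0.95x1 + 0.5x2 + 2.06x3 + 0.85x4 subject to:
  0.48x1 ≥ 0.63   (phosphorus (P₂O₅))
  0.01x3 ≤ 0.01   (chloride)
  0.18x1 + 0.21x2 + 0.13x3 + 0.16x4 ≥ 0.6   (nitrogen)
  0.44x3 ≥ 0.37   (potassium (K₂O))
  x1, x2, x3, x4 ≥ 0.
The minimum-cost mix takes nothing from calcium nitrate — only DAP, ammonium sulfate, potassium nitrate. Binding constraints: phosphorus (P₂O₅), nitrogen, potassium (K₂O).
That vertex is x1 = 1.312, x2 = 1.212, x3 = 0.8409.
Cost = 0.95·1.312 + 0.5·1.212 + 2.06·0.8409 = 3.5847.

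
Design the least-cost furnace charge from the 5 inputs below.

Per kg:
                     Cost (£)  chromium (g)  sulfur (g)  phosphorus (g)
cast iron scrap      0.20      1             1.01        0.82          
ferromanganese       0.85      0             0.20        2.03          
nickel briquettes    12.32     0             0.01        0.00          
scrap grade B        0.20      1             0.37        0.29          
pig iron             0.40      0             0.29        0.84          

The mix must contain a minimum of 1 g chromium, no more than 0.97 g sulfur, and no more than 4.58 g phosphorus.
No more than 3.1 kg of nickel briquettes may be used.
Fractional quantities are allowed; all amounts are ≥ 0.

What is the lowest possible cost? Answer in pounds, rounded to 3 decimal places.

This is a linear program. Let x1 = kg of cast iron scrap, x2 = kg of ferromanganese, x3 = kg of nickel briquettes, x4 = kg of scrap grade B, x5 = kg of pig iron.
Minimise 0.2x1 + 0.85x2 + 12.32x3 + 0.2x4 + 0.4x5 s.t.:
  1x1 + 1x4 ≥ 1   (chromium)
  1.01x1 + 0.2x2 + 0.01x3 + 0.37x4 + 0.29x5 ≤ 0.97   (sulfur)
  0.82x1 + 2.03x2 + 0.29x4 + 0.84x5 ≤ 4.58   (phosphorus)
  x3 ≤ 3.1
  x1, x2, x3, x4, x5 ≥ 0.
The optimal basis is {cast iron scrap, scrap grade B}; ferromanganese, nickel briquettes, pig iron drop out. The chromium and sulfur requirements are met with equality.
So cast iron scrap = 0.9375 kg, scrap grade B = 0.0625 kg.
Objective = 0.2·0.9375 + 0.2·0.0625 = 0.20000.

£0.200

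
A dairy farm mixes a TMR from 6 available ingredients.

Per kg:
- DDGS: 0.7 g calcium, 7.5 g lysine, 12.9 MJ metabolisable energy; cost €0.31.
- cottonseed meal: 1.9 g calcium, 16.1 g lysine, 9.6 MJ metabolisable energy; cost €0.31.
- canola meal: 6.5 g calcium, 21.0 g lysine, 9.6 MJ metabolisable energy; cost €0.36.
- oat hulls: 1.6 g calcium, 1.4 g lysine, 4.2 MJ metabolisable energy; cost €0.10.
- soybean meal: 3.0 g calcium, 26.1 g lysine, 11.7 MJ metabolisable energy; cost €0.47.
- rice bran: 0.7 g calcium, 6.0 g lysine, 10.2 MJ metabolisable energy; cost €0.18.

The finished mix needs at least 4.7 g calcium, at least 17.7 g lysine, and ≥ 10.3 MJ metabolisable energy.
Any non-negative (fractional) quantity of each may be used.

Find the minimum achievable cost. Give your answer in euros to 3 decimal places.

Let x1 = kg of DDGS, x2 = kg of cottonseed meal, x3 = kg of canola meal, x4 = kg of oat hulls, x5 = kg of soybean meal, x6 = kg of rice bran.
min 0.31x1 + 0.31x2 + 0.36x3 + 0.1x4 + 0.47x5 + 0.18x6 subject to:
  0.7x1 + 1.9x2 + 6.5x3 + 1.6x4 + 3x5 + 0.7x6 ≥ 4.7   (calcium)
  7.5x1 + 16.1x2 + 21x3 + 1.4x4 + 26.1x5 + 6x6 ≥ 17.7   (lysine)
  12.9x1 + 9.6x2 + 9.6x3 + 4.2x4 + 11.7x5 + 10.2x6 ≥ 10.3   (metabolisable energy)
  x1, x2, x3, x4, x5, x6 ≥ 0.
The cheapest feasible vertex uses only canola meal, rice bran; DDGS, cottonseed meal, oat hulls, soybean meal are not used. Binding constraints: lysine and metabolisable energy.
Solving gives x3 = 0.7582, x6 = 0.2962.
Cost = 0.36·0.7582 + 0.18·0.2962 = 0.32627.

€0.326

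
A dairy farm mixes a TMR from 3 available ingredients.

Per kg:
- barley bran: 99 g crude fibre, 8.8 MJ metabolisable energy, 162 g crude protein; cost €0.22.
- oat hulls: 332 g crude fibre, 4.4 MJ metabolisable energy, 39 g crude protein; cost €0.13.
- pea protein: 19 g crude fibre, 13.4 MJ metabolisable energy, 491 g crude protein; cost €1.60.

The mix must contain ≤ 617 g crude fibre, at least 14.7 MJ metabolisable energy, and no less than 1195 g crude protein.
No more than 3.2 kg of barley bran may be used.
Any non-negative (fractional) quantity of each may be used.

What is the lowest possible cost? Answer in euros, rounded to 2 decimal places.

Let x1 = kg of barley bran, x2 = kg of oat hulls, x3 = kg of pea protein.
Minimize 0.22x1 + 0.13x2 + 1.6x3 subject to:
  99x1 + 332x2 + 19x3 ≤ 617   (crude fibre)
  8.8x1 + 4.4x2 + 13.4x3 ≥ 14.7   (metabolisable energy)
  162x1 + 39x2 + 491x3 ≥ 1195   (crude protein)
  x1 ≤ 3.2
  x1, x2, x3 ≥ 0.
The optimal basis is {barley bran, pea protein}; oat hulls drops out. Binding constraints: crude protein and the barley bran cap.
So barley bran = 3.2 kg, pea protein = 1.378 kg.
Cost = 0.22·3.2 + 1.6·1.378 = 2.9088.

€2.91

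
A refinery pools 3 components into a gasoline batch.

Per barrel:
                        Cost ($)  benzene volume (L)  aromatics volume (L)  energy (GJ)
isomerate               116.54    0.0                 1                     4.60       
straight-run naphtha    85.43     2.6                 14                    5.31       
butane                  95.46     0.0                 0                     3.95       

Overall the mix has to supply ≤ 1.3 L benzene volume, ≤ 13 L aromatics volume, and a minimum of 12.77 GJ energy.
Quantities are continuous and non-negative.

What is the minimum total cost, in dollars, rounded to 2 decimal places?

$287.17

Set it up as a linear program. Let x1 = barrels of isomerate, x2 = barrels of straight-run naphtha, x3 = barrels of butane.
Minimize 116.54x1 + 85.43x2 + 95.46x3 s.t.:
  2.6x2 ≤ 1.3   (benzene volume)
  1x1 + 14x2 ≤ 13   (aromatics volume)
  4.6x1 + 5.31x2 + 3.95x3 ≥ 12.77   (energy)
  x1, x2, x3 ≥ 0.
At the optimum only straight-run naphtha, butane are positive (isomerate = 0). There the benzene volume and energy constraints are tight.
That vertex is x2 = 0.5, x3 = 2.5608.
Objective = 85.43·0.5 + 95.46·2.5608 = 287.1690.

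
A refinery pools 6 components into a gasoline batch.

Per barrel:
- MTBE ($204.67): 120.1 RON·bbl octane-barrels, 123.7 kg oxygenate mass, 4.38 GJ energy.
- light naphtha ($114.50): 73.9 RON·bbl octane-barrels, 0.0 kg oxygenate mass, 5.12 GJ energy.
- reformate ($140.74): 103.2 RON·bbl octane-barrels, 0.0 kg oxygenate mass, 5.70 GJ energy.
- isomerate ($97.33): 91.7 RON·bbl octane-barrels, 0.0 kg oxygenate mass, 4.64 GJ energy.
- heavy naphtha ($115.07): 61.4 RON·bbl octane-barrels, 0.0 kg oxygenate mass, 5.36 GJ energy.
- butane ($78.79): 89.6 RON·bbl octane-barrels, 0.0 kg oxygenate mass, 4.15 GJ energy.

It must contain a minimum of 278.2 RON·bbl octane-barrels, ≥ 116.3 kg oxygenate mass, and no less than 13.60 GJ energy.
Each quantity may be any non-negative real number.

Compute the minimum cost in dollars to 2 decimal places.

$372.45

Let x1 = barrels of MTBE, x2 = barrels of light naphtha, x3 = barrels of reformate, x4 = barrels of isomerate, x5 = barrels of heavy naphtha, x6 = barrels of butane.
min 204.67x1 + 114.5x2 + 140.74x3 + 97.33x4 + 115.07x5 + 78.79x6 s.t.:
  120.1x1 + 73.9x2 + 103.2x3 + 91.7x4 + 61.4x5 + 89.6x6 ≥ 278.2   (octane-barrels)
  123.7x1 ≥ 116.3   (oxygenate mass)
  4.38x1 + 5.12x2 + 5.7x3 + 4.64x4 + 5.36x5 + 4.15x6 ≥ 13.6   (energy)
  x1, x2, x3, x4, x5, x6 ≥ 0.
The optimal basis is {MTBE, butane}; light naphtha, reformate, isomerate, heavy naphtha drop out. There the oxygenate mass and energy constraints are tight.
Solving gives x1 = 0.94018, x6 = 2.2848.
Total cost: 204.67·0.94018 + 78.79·2.2848 = 372.4460.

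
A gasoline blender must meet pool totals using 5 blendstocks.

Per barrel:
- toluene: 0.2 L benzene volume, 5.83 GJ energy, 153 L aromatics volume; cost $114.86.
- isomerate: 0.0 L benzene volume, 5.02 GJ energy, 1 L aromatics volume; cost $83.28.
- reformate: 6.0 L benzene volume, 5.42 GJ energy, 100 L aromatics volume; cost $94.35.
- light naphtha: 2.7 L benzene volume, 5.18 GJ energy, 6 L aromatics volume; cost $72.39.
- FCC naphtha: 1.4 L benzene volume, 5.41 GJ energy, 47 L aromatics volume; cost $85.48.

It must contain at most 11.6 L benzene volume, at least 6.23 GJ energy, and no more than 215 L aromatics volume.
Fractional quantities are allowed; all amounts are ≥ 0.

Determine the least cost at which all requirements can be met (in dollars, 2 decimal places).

$87.06

This is a linear program. Let x1 = barrels of toluene, x2 = barrels of isomerate, x3 = barrels of reformate, x4 = barrels of light naphtha, x5 = barrels of FCC naphtha.
Minimize 114.86x1 + 83.28x2 + 94.35x3 + 72.39x4 + 85.48x5 s.t.:
  0.2x1 + 6x3 + 2.7x4 + 1.4x5 ≤ 11.6   (benzene volume)
  5.83x1 + 5.02x2 + 5.42x3 + 5.18x4 + 5.41x5 ≥ 6.23   (energy)
  153x1 + 1x2 + 100x3 + 6x4 + 47x5 ≤ 215   (aromatics volume)
  x1, x2, x3, x4, x5 ≥ 0.
The cheapest feasible vertex uses only light naphtha; toluene, isomerate, reformate, FCC naphtha are not used. The energy requirement is met with equality.
So light naphtha = 1.2027 barrels.
Total cost: 72.39·1.2027 = 87.0635.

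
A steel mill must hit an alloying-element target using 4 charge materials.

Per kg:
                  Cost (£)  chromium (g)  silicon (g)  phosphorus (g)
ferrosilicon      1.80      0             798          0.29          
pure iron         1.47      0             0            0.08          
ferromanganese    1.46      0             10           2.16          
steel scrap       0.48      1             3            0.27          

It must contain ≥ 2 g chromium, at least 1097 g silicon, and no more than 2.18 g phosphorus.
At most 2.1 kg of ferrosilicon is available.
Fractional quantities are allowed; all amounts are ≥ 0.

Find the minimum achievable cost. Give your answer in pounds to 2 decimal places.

£3.42

Let x1 = kg of ferrosilicon, x2 = kg of pure iron, x3 = kg of ferromanganese, x4 = kg of steel scrap.
Minimise 1.8x1 + 1.47x2 + 1.46x3 + 0.48x4 subject to:
  1x4 ≥ 2   (chromium)
  798x1 + 10x3 + 3x4 ≥ 1097   (silicon)
  0.29x1 + 0.08x2 + 2.16x3 + 0.27x4 ≤ 2.18   (phosphorus)
  x1 ≤ 2.1
  x1, x2, x3, x4 ≥ 0.
The cheapest feasible vertex uses only ferrosilicon, steel scrap; pure iron, ferromanganese are not used. Binding constraints: chromium and silicon.
Optimal quantities: ferrosilicon = 1.367 kg, steel scrap = 2 kg.
Hence cost = 1.8·1.367 + 0.48·2 = £3.4206.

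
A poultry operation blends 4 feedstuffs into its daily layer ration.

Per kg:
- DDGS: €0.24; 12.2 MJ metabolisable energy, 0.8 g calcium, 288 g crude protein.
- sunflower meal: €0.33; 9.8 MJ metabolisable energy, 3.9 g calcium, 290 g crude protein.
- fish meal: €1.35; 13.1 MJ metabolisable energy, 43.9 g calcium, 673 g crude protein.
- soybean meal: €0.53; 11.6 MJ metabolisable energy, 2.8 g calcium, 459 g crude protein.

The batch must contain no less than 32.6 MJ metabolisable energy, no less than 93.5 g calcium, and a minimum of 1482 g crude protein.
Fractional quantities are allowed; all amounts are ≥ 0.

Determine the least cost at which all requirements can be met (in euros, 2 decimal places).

€2.96

Let x1 = kg of DDGS, x2 = kg of sunflower meal, x3 = kg of fish meal, x4 = kg of soybean meal.
Minimize 0.24x1 + 0.33x2 + 1.35x3 + 0.53x4 s.t.:
  12.2x1 + 9.8x2 + 13.1x3 + 11.6x4 ≥ 32.6   (metabolisable energy)
  0.8x1 + 3.9x2 + 43.9x3 + 2.8x4 ≥ 93.5   (calcium)
  288x1 + 290x2 + 673x3 + 459x4 ≥ 1482   (crude protein)
  x1, x2, x3, x4 ≥ 0.
The cheapest feasible vertex uses only DDGS, fish meal; sunflower meal, soybean meal are not used. Binding constraints: metabolisable energy and calcium.
So DDGS = 0.3929 kg, fish meal = 2.123 kg.
Hence cost = 0.24·0.3929 + 1.35·2.123 = €2.9603.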